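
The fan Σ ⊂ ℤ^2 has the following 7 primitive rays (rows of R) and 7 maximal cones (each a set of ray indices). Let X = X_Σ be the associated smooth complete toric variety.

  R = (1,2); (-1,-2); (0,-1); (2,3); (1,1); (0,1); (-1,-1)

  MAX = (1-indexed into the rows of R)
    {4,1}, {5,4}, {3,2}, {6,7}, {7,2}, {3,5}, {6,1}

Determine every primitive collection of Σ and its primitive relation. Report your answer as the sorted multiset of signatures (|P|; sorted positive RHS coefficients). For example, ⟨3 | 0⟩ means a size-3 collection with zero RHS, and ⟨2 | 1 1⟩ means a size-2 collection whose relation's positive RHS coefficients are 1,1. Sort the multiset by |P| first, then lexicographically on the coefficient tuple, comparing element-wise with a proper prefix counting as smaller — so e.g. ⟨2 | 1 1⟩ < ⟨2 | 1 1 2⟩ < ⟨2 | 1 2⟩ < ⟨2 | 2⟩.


Σ has 14 primitive collections:

  P={1,2}:  v_{1} + v_{2} = 0 ; sig = ⟨2 | 0⟩
  P={3,6}:  v_{3} + v_{6} = 0 ; sig = ⟨2 | 0⟩
  P={5,7}:  v_{5} + v_{7} = 0 ; sig = ⟨2 | 0⟩
  P={1,3}:  v_{1} + v_{3} = v_{5} ; sig = ⟨2 | 1⟩
  P={1,5}:  v_{1} + v_{5} = v_{4} ; sig = ⟨2 | 1⟩
  P={1,7}:  v_{1} + v_{7} = v_{6} ; sig = ⟨2 | 1⟩
  P={2,4}:  v_{2} + v_{4} = v_{5} ; sig = ⟨2 | 1⟩
  P={2,5}:  v_{2} + v_{5} = v_{3} ; sig = ⟨2 | 1⟩
  P={2,6}:  v_{2} + v_{6} = v_{7} ; sig = ⟨2 | 1⟩
  P={3,7}:  v_{3} + v_{7} = v_{2} ; sig = ⟨2 | 1⟩
  P={4,7}:  v_{4} + v_{7} = v_{1} ; sig = ⟨2 | 1⟩
  P={5,6}:  v_{5} + v_{6} = v_{1} ; sig = ⟨2 | 1⟩
  P={3,4}:  v_{3} + v_{4} = 2·v_{5} ; sig = ⟨2 | 2⟩
  P={4,6}:  v_{4} + v_{6} = 2·v_{1} ; sig = ⟨2 | 2⟩

Sorted signature multiset PRS(X):
{ ⟨2 | 0⟩ ×3,  ⟨2 | 1⟩ ×9,  ⟨2 | 2⟩ ×2 }


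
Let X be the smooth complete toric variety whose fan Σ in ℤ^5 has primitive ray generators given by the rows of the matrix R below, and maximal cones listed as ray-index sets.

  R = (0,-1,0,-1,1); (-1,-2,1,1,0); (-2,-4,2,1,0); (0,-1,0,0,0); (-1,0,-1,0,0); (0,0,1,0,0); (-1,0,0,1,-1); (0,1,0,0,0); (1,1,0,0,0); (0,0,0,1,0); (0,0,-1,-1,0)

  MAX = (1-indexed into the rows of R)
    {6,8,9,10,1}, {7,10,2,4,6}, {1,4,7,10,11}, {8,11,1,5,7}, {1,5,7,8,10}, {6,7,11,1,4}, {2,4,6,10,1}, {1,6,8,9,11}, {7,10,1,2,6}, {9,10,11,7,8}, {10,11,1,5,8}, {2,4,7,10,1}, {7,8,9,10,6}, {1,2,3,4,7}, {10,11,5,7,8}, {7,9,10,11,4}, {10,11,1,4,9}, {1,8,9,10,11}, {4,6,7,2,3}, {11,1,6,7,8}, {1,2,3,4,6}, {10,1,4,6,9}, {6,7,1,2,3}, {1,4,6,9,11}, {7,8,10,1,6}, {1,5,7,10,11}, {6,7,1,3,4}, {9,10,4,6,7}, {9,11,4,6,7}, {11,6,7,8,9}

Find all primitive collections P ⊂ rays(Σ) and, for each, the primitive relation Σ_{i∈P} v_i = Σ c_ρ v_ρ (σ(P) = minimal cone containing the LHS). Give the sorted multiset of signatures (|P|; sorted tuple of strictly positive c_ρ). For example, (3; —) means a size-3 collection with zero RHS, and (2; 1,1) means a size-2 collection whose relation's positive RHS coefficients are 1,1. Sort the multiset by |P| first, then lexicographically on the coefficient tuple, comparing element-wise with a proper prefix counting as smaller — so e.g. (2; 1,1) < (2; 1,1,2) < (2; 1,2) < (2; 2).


|primitive collections| = 18. Relations:

  {4,8}:  v_{4} + v_{8} = 0  ⟹  sig = (2; —)
  {2,9}:  v_{2} + v_{9} = v_{4} + v_{6} + v_{10}  ⟹  sig = (2; 1,1,1)
  {2,11}:  v_{2} + v_{11} = v_{1} + v_{4} + v_{7}  ⟹  sig = (2; 1,1,1)
  {3,9}:  v_{3} + v_{9} = v_{2} + v_{4} + v_{6}  ⟹  sig = (2; 1,1,1)
  {5,6}:  v_{5} + v_{6} = v_{1} + v_{7} + v_{8}  ⟹  sig = (2; 1,1,1)
  {5,9}:  v_{5} + v_{9} = v_{8} + v_{10} + v_{11}  ⟹  sig = (2; 1,1,1)
  {2,8}:  v_{2} + v_{8} = v_{1} + v_{6} + v_{7} + v_{10}  ⟹  sig = (2; 1,1,1,1)
  {3,8}:  v_{3} + v_{8} = v_{1} + v_{2} + v_{6} + v_{7}  ⟹  sig = (2; 1,1,1,1)
  {4,5}:  v_{4} + v_{5} = v_{1} + v_{7} + v_{10} + v_{11}  ⟹  sig = (2; 1,1,1,1)
  {2,5}:  v_{2} + v_{5} = 2·v_{1} + 2·v_{7} + v_{10}  ⟹  sig = (2; 1,2,2)
  {3,5}:  v_{3} + v_{5} = 2·v_{1} + v_{2} + 2·v_{7}  ⟹  sig = (2; 1,2,2)
  {3,11}:  v_{3} + v_{11} = 2·v_{1} + 2·v_{4} + v_{6} + 2·v_{7}  ⟹  sig = (2; 1,2,2,2)
  {3,10}:  v_{3} + v_{10} = 2·v_{2}  ⟹  sig = (2; 2)
  {1,7,9}:  v_{1} + v_{7} + v_{9} = 0  ⟹  sig = (3; —)
  {6,10,11}:  v_{6} + v_{10} + v_{11} = 0  ⟹  sig = (3; —)
  {1,2,4,6,7}:  v_{1} + v_{2} + v_{4} + v_{6} + v_{7} = v_{3}  ⟹  sig = (5; 1)
  {1,4,6,7,10}:  v_{1} + v_{4} + v_{6} + v_{7} + v_{10} = v_{2}  ⟹  sig = (5; 1)
  {1,7,8,10,11}:  v_{1} + v_{7} + v_{8} + v_{10} + v_{11} = v_{5}  ⟹  sig = (5; 1)

Signatures (|P|; sorted positive RHS coefficients), sorted:
    (2; —)
    (2; 1,1,1)
    (2; 1,1,1)
    (2; 1,1,1)
    (2; 1,1,1)
    (2; 1,1,1)
    (2; 1,1,1,1)
    (2; 1,1,1,1)
    (2; 1,1,1,1)
    (2; 1,2,2)
    (2; 1,2,2)
    (2; 1,2,2,2)
    (2; 2)
    (3; —)
    (3; —)
    (5; 1)
    (5; 1)
    (5; 1)


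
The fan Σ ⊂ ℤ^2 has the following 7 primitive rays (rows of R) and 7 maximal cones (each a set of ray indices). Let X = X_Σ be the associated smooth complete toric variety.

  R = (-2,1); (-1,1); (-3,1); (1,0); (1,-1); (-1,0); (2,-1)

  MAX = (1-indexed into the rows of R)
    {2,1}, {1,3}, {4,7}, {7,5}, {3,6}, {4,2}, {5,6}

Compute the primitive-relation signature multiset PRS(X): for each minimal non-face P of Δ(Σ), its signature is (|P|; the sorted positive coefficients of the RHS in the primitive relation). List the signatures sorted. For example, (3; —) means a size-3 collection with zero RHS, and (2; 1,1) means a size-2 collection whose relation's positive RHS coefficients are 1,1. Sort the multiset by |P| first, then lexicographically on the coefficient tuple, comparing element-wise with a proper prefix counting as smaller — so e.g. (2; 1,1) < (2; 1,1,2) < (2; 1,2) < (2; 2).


14 minimal non-faces of Δ(Σ) (on 7 rays):

  P={1,7}:  v_{1} + v_{7} = 0  ⟹  sig = (2; —)
  P={2,5}:  v_{2} + v_{5} = 0  ⟹  sig = (2; —)
  P={4,6}:  v_{4} + v_{6} = 0  ⟹  sig = (2; —)
  P={1,4}:  v_{1} + v_{4} = v_{2}  ⟹  sig = (2; 1)
  P={1,5}:  v_{1} + v_{5} = v_{6}  ⟹  sig = (2; 1)
  P={1,6}:  v_{1} + v_{6} = v_{3}  ⟹  sig = (2; 1)
  P={2,6}:  v_{2} + v_{6} = v_{1}  ⟹  sig = (2; 1)
  P={2,7}:  v_{2} + v_{7} = v_{4}  ⟹  sig = (2; 1)
  P={3,4}:  v_{3} + v_{4} = v_{1}  ⟹  sig = (2; 1)
  P={3,7}:  v_{3} + v_{7} = v_{6}  ⟹  sig = (2; 1)
  P={4,5}:  v_{4} + v_{5} = v_{7}  ⟹  sig = (2; 1)
  P={6,7}:  v_{6} + v_{7} = v_{5}  ⟹  sig = (2; 1)
  P={2,3}:  v_{2} + v_{3} = 2·v_{1}  ⟹  sig = (2; 2)
  P={3,5}:  v_{3} + v_{5} = 2·v_{6}  ⟹  sig = (2; 2)

Hence PRS(X_Σ) =
[(2; —), (2; —), (2; —), (2; 1), (2; 1), (2; 1), (2; 1), (2; 1), (2; 1), (2; 1), (2; 1), (2; 1), (2; 2), (2; 2)]


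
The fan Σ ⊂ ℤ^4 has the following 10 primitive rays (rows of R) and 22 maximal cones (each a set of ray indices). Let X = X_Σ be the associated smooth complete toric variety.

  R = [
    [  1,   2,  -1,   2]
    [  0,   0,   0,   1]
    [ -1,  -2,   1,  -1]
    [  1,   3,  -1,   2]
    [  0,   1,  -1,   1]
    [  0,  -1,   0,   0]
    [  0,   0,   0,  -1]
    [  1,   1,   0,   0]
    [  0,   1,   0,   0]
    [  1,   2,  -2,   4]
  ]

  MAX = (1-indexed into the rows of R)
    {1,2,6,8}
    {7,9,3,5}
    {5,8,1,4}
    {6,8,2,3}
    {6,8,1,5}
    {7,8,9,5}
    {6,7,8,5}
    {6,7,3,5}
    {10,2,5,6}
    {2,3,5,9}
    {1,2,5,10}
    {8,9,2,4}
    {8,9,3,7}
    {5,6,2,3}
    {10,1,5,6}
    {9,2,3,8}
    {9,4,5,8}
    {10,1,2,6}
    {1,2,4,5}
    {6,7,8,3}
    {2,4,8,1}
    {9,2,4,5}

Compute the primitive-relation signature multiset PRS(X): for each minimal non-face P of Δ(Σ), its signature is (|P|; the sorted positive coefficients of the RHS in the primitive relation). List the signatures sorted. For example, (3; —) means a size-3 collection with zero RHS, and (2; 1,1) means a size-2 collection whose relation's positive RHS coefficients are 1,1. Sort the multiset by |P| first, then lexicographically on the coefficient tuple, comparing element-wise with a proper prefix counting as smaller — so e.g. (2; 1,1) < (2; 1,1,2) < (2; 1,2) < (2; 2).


16 minimal non-faces of Δ(Σ) (on 10 rays):

  • {2,7}:  v_{2} + v_{7} = 0 ; sig = (2; —)
  • {6,9}:  v_{6} + v_{9} = 0 ; sig = (2; —)
  • {1,3}:  v_{1} + v_{3} = v_{2} ; sig = (2; 1)
  • {1,9}:  v_{1} + v_{9} = v_{4} ; sig = (2; 1)
  • {4,6}:  v_{4} + v_{6} = v_{1} ; sig = (2; 1)
  • {1,7}:  v_{1} + v_{7} = v_{5} + v_{8} ; sig = (2; 1,1)
  • {3,4}:  v_{3} + v_{4} = v_{2} + v_{9} ; sig = (2; 1,1)
  • {4,7}:  v_{4} + v_{7} = v_{5} + v_{8} + v_{9} ; sig = (2; 1,1,1)
  • {7,10}:  v_{7} + v_{10} = v_{1} + v_{5} + v_{6} ; sig = (2; 1,1,1)
  • {9,10}:  v_{9} + v_{10} = v_{1} + v_{2} + v_{5} ; sig = (2; 1,1,1)
  • {3,10}:  v_{3} + v_{10} = 2·v_{2} + v_{5} + v_{6} ; sig = (2; 1,1,2)
  • {4,10}:  v_{4} + v_{10} = 2·v_{1} + v_{2} + v_{5} ; sig = (2; 1,1,2)
  • {8,10}:  v_{8} + v_{10} = 2·v_{1} + v_{6} ; sig = (2; 1,2)
  • {3,5,8}:  v_{3} + v_{5} + v_{8} = 0 ; sig = (3; —)
  • {2,5,8}:  v_{2} + v_{5} + v_{8} = v_{1} ; sig = (3; 1)
  • {1,2,5,6}:  v_{1} + v_{2} + v_{5} + v_{6} = v_{10} ; sig = (4; 1)

Sorted signature multiset PRS(X):
[(2; —), (2; —), (2; 1), (2; 1), (2; 1), (2; 1,1), (2; 1,1), (2; 1,1,1), (2; 1,1,1), (2; 1,1,1), (2; 1,1,2), (2; 1,1,2), (2; 1,2), (3; —), (3; 1), (4; 1)]


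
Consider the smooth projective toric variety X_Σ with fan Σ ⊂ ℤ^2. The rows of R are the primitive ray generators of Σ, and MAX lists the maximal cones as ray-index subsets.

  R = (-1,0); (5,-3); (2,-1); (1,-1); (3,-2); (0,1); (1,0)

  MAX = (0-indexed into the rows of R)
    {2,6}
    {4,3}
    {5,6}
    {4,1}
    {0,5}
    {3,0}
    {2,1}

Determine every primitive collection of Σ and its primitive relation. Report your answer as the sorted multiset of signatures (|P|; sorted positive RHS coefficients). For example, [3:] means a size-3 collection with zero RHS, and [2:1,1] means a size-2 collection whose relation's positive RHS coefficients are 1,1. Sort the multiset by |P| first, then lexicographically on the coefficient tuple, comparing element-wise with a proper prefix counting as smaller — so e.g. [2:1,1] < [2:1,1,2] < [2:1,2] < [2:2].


14 collections generate NE(X_Σ); each relation:

  • {0,6}:  v_{0} + v_{6} = 0  so sig = [2:]
  • {0,2}:  v_{0} + v_{2} = v_{3}  so sig = [2:1]
  • {2,3}:  v_{2} + v_{3} = v_{4}  so sig = [2:1]
  • {2,4}:  v_{2} + v_{4} = v_{1}  so sig = [2:1]
  • {3,5}:  v_{3} + v_{5} = v_{6}  so sig = [2:1]
  • {3,6}:  v_{3} + v_{6} = v_{2}  so sig = [2:1]
  • {0,1}:  v_{0} + v_{1} = v_{3} + v_{4}  so sig = [2:1,1]
  • {4,5}:  v_{4} + v_{5} = v_{2} + v_{6}  so sig = [2:1,1]
  • {1,5}:  v_{1} + v_{5} = 2·v_{2} + v_{6}  so sig = [2:1,2]
  • {0,4}:  v_{0} + v_{4} = 2·v_{3}  so sig = [2:2]
  • {1,3}:  v_{1} + v_{3} = 2·v_{4}  so sig = [2:2]
  • {2,5}:  v_{2} + v_{5} = 2·v_{6}  so sig = [2:2]
  • {4,6}:  v_{4} + v_{6} = 2·v_{2}  so sig = [2:2]
  • {1,6}:  v_{1} + v_{6} = 3·v_{2}  so sig = [2:3]

Hence PRS(X_Σ) =
{ [2:],  [2:1] ×5,  [2:1,1] ×2,  [2:1,2],  [2:2] ×4,  [2:3] }


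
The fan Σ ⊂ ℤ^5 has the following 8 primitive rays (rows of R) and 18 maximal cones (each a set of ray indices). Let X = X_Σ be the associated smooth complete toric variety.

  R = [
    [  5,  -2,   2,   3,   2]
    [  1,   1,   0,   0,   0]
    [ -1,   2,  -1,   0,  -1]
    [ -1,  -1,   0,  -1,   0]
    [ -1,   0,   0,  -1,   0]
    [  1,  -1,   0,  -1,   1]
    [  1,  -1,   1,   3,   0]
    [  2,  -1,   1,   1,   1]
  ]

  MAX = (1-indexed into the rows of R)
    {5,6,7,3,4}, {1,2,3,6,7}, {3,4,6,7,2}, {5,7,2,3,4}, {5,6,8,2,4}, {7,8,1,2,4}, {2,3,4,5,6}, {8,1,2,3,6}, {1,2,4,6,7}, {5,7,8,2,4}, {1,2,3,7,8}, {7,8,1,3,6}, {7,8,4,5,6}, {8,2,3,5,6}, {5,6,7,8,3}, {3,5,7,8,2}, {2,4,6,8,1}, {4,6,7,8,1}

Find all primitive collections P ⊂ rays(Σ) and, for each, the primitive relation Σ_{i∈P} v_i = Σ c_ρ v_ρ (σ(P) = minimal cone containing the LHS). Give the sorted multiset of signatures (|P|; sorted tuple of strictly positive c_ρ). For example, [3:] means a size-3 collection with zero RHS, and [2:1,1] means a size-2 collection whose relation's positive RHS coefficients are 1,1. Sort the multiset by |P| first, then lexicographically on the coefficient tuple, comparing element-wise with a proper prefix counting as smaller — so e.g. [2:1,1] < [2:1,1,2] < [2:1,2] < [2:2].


The 5 primitive collections of Σ (r=8, n=5):

  • {1,5}:  v_{1} + v_{5} = 2·v_{8} — sig = [2:2]
  • {3,4,8}:  v_{3} + v_{4} + v_{8} = 0 — sig = [3:]
  • {1,3,4}:  v_{1} + v_{3} + v_{4} = v_{2} + v_{6} + v_{7} — sig = [3:1,1,1]
  • {2,5,6,7}:  v_{2} + v_{5} + v_{6} + v_{7} = v_{8} — sig = [4:1]
  • {2,6,7,8}:  v_{2} + v_{6} + v_{7} + v_{8} = v_{1} — sig = [4:1]

Sorted signature multiset PRS(X):
{ [2:2],  [3:],  [3:1,1,1],  [4:1] ×2 }


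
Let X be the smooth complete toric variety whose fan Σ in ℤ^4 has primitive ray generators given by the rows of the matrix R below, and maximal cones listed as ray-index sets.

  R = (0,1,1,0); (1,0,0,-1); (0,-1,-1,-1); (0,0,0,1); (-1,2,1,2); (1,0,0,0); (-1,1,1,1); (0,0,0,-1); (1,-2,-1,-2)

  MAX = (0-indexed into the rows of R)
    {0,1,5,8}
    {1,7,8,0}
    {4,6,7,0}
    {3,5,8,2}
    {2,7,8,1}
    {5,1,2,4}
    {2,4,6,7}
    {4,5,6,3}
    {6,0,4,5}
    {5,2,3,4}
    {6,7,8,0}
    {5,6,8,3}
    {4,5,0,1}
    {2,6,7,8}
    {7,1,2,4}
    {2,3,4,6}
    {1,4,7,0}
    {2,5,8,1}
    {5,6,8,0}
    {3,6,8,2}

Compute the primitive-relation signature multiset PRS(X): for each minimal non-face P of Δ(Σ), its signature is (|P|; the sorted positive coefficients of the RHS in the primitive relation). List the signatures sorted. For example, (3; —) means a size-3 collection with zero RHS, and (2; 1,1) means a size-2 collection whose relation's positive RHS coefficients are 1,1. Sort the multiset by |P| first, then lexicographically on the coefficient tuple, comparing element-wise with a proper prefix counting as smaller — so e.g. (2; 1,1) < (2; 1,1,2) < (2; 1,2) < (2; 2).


Δ(Σ) — 9 vertices, 8 min non-faces:

  P={3,7}:  v_{3} + v_{7} = 0  →  sig = (2; —)
  P={4,8}:  v_{4} + v_{8} = 0  →  sig = (2; —)
  P={0,2}:  v_{0} + v_{2} = v_{7}  →  sig = (2; 1)
  P={1,3}:  v_{1} + v_{3} = v_{5}  →  sig = (2; 1)
  P={1,6}:  v_{1} + v_{6} = v_{0}  →  sig = (2; 1)
  P={5,7}:  v_{5} + v_{7} = v_{1}  →  sig = (2; 1)
  P={0,3}:  v_{0} + v_{3} = v_{5} + v_{6}  →  sig = (2; 1,1)
  P={2,5,6}:  v_{2} + v_{5} + v_{6} = 0  →  sig = (3; —)

so the primitive-relation signature multiset is
    (2; —)
    (2; —)
    (2; 1)
    (2; 1)
    (2; 1)
    (2; 1)
    (2; 1,1)
    (3; —)


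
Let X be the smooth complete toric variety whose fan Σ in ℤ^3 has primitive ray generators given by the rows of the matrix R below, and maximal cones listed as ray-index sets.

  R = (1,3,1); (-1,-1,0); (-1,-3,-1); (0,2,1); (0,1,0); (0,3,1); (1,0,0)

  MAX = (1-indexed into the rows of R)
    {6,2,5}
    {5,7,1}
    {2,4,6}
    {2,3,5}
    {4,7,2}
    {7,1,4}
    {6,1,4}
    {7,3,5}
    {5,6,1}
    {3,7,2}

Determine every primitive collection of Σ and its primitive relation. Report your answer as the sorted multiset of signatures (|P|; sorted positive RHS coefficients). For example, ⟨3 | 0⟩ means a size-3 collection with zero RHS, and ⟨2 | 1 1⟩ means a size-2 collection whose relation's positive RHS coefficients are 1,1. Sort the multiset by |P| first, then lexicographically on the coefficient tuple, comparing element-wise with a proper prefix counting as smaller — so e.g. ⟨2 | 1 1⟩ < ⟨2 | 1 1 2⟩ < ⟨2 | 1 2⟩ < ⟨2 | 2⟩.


7 minimal non-faces of Δ(Σ) (on 7 rays):

  P = {1,3}:  v_{1} + v_{3} = 0 — sig = ⟨2 | 0⟩
  P = {1,2}:  v_{1} + v_{2} = v_{4} — sig = ⟨2 | 1⟩
  P = {3,4}:  v_{3} + v_{4} = v_{2} — sig = ⟨2 | 1⟩
  P = {4,5}:  v_{4} + v_{5} = v_{6} — sig = ⟨2 | 1⟩
  P = {6,7}:  v_{6} + v_{7} = v_{1} — sig = ⟨2 | 1⟩
  P = {3,6}:  v_{3} + v_{6} = v_{2} + v_{5} — sig = ⟨2 | 1 1⟩
  P = {2,5,7}:  v_{2} + v_{5} + v_{7} = 0 — sig = ⟨3 | 0⟩

so the primitive-relation signature multiset is
{ ⟨2 | 0⟩,  ⟨2 | 1⟩ ×4,  ⟨2 | 1 1⟩,  ⟨3 | 0⟩ }


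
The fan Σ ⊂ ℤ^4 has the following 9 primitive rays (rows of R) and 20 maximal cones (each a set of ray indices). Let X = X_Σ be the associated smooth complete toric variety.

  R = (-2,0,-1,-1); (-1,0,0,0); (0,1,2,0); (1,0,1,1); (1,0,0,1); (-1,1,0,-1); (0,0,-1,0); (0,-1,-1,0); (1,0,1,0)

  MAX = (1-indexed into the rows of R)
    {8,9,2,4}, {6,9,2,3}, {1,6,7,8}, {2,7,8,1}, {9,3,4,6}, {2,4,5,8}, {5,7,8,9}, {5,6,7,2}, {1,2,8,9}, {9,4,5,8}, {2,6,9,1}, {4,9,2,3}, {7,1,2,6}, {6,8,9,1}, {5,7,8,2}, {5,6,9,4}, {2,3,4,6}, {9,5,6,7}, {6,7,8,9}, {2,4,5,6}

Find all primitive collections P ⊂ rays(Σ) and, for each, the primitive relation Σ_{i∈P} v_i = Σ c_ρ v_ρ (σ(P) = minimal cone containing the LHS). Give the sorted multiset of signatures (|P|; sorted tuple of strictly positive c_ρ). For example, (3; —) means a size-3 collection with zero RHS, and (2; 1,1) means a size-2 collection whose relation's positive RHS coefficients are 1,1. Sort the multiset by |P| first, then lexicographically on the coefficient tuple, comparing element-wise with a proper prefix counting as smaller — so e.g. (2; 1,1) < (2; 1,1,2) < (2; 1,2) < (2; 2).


|primitive collections| = 14. Relations:

  P = {1,4}:  v_{1} + v_{4} = v_{2}  ⟹  sig = (2; 1)
  P = {4,7}:  v_{4} + v_{7} = v_{5}  ⟹  sig = (2; 1)
  P = {1,5}:  v_{1} + v_{5} = v_{2} + v_{7}  ⟹  sig = (2; 1,1)
  P = {3,7}:  v_{3} + v_{7} = v_{4} + v_{6}  ⟹  sig = (2; 1,1)
  P = {3,8}:  v_{3} + v_{8} = v_{2} + v_{9}  ⟹  sig = (2; 1,1)
  P = {1,3}:  v_{1} + v_{3} = 2·v_{2} + v_{6} + v_{9}  ⟹  sig = (2; 1,1,2)
  P = {3,5}:  v_{3} + v_{5} = 2·v_{4} + v_{6}  ⟹  sig = (2; 1,2)
  P = {2,7,9}:  v_{2} + v_{7} + v_{9} = 0  ⟹  sig = (3; —)
  P = {4,6,8}:  v_{4} + v_{6} + v_{8} = 0  ⟹  sig = (3; —)
  P = {2,5,9}:  v_{2} + v_{5} + v_{9} = v_{4}  ⟹  sig = (3; 1)
  P = {2,6,8}:  v_{2} + v_{6} + v_{8} = v_{1}  ⟹  sig = (3; 1)
  P = {5,6,8}:  v_{5} + v_{6} + v_{8} = v_{7}  ⟹  sig = (3; 1)
  P = {1,7,9}:  v_{1} + v_{7} + v_{9} = v_{6} + v_{8}  ⟹  sig = (3; 1,1)
  P = {2,4,6,9}:  v_{2} + v_{4} + v_{6} + v_{9} = v_{3}  ⟹  sig = (4; 1)

Signatures (|P|; sorted positive RHS coefficients), sorted:
    |P|=2: 7 collections, coeffs (1), (1), (1,1), (1,1), (1,1), (1,1,2), (1,2)
    |P|=3: 6 collections, coeffs (), (), (1), (1), (1), (1,1)
    |P|=4: 1 collection, coeffs (1)


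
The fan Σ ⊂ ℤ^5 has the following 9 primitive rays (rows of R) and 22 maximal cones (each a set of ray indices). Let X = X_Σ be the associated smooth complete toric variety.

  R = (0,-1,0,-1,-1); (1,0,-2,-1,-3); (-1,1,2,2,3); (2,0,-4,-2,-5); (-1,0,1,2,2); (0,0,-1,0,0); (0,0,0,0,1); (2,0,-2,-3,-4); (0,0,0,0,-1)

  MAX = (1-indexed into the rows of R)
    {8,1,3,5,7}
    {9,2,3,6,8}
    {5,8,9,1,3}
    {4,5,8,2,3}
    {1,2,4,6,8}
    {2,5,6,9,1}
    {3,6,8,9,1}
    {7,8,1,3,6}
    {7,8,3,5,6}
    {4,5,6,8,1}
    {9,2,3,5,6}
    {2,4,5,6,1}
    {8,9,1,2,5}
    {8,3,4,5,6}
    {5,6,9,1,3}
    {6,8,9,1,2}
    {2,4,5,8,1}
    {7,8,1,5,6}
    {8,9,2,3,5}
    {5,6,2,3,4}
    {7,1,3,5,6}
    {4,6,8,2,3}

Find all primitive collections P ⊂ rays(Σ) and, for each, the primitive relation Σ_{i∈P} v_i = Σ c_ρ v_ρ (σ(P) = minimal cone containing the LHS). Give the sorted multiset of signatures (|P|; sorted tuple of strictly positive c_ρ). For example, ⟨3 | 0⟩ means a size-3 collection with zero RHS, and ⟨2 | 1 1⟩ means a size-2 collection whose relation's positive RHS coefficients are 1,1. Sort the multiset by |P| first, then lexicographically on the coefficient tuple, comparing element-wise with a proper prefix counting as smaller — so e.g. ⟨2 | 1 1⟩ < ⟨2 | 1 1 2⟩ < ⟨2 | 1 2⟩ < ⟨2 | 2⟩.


9 collections generate NE(X_Σ); each relation:

  P = {7,9}:  v_{7} + v_{9} = 0  ⇒ sig = ⟨2 | 0⟩
  P = {2,7}:  v_{2} + v_{7} = v_{5} + v_{6} + v_{8}  ⇒ sig = ⟨2 | 1 1 1⟩
  P = {4,9}:  v_{4} + v_{9} = 2·v_{2}  ⇒ sig = ⟨2 | 2⟩
  P = {4,7}:  v_{4} + v_{7} = 2·v_{5} + 2·v_{6} + 2·v_{8}  ⇒ sig = ⟨2 | 2 2 2⟩
  P = {1,2,3}:  v_{1} + v_{2} + v_{3} = v_{9}  ⇒ sig = ⟨3 | 1⟩
  P = {1,3,4}:  v_{1} + v_{3} + v_{4} = v_{2}  ⇒ sig = ⟨3 | 1⟩
  P = {2,5,6,8}:  v_{2} + v_{5} + v_{6} + v_{8} = v_{4}  ⇒ sig = ⟨4 | 1⟩
  P = {5,6,8,9}:  v_{5} + v_{6} + v_{8} + v_{9} = v_{2}  ⇒ sig = ⟨4 | 1⟩
  P = {1,3,5,6,8}:  v_{1} + v_{3} + v_{5} + v_{6} + v_{8} = 0  ⇒ sig = ⟨5 | 0⟩

Sorted signature multiset PRS(X):
    ⟨2 | 0⟩
    ⟨2 | 1 1 1⟩
    ⟨2 | 2⟩
    ⟨2 | 2 2 2⟩
    ⟨3 | 1⟩
    ⟨3 | 1⟩
    ⟨4 | 1⟩
    ⟨4 | 1⟩
    ⟨5 | 0⟩


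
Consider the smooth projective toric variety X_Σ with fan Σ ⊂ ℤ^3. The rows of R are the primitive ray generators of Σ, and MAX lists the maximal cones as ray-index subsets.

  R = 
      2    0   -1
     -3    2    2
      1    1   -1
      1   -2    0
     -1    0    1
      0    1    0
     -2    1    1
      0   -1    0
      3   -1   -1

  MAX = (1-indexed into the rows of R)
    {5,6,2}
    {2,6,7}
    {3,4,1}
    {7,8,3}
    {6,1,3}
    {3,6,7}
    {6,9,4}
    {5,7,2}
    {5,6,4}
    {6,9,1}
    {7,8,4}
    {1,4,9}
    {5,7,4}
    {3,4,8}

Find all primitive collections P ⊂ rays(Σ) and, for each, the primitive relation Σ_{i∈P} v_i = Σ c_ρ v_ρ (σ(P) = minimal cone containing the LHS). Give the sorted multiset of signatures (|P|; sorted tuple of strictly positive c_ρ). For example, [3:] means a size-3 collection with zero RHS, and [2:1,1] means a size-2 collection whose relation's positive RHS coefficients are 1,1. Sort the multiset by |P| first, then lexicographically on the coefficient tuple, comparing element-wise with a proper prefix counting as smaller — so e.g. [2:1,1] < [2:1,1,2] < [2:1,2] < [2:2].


Δ(Σ) — 9 vertices, 20 min non-faces:

  P={6,8}:  v_{6} + v_{8} = 0 — sig = [2:]
  P={1,7}:  v_{1} + v_{7} = v_{6} — sig = [2:1]
  P={3,5}:  v_{3} + v_{5} = v_{6} — sig = [2:1]
  P={1,8}:  v_{1} + v_{8} = v_{3} + v_{4} — sig = [2:1,1]
  P={2,8}:  v_{2} + v_{8} = v_{5} + v_{7} — sig = [2:1,1]
  P={5,8}:  v_{5} + v_{8} = v_{4} + v_{7} — sig = [2:1,1]
  P={8,9}:  v_{8} + v_{9} = v_{1} + v_{4} — sig = [2:1,1]
  P={2,9}:  v_{2} + v_{9} = v_{4} + v_{5} + 3·v_{6} — sig = [2:1,1,3]
  P={1,2}:  v_{1} + v_{2} = v_{5} + 2·v_{6} — sig = [2:1,2]
  P={1,5}:  v_{1} + v_{5} = v_{4} + 2·v_{6} — sig = [2:1,2]
  P={2,3}:  v_{2} + v_{3} = 2·v_{6} + v_{7} — sig = [2:1,2]
  P={7,9}:  v_{7} + v_{9} = v_{4} + 2·v_{6} — sig = [2:1,2]
  P={2,4}:  v_{2} + v_{4} = 2·v_{5} — sig = [2:2]
  P={3,9}:  v_{3} + v_{9} = 2·v_{1} — sig = [2:2]
  P={5,9}:  v_{5} + v_{9} = 2·v_{4} + 3·v_{6} — sig = [2:2,3]
  P={3,4,7}:  v_{3} + v_{4} + v_{7} = 0 — sig = [3:]
  P={1,4,6}:  v_{1} + v_{4} + v_{6} = v_{9} — sig = [3:1]
  P={3,4,6}:  v_{3} + v_{4} + v_{6} = v_{1} — sig = [3:1]
  P={4,6,7}:  v_{4} + v_{6} + v_{7} = v_{5} — sig = [3:1]
  P={5,6,7}:  v_{5} + v_{6} + v_{7} = v_{2} — sig = [3:1]

Signatures (|P|; sorted positive RHS coefficients), sorted:
[[2:], [2:1], [2:1], [2:1,1], [2:1,1], [2:1,1], [2:1,1], [2:1,1,3], [2:1,2], [2:1,2], [2:1,2], [2:1,2], [2:2], [2:2], [2:2,3], [3:], [3:1], [3:1], [3:1], [3:1]]


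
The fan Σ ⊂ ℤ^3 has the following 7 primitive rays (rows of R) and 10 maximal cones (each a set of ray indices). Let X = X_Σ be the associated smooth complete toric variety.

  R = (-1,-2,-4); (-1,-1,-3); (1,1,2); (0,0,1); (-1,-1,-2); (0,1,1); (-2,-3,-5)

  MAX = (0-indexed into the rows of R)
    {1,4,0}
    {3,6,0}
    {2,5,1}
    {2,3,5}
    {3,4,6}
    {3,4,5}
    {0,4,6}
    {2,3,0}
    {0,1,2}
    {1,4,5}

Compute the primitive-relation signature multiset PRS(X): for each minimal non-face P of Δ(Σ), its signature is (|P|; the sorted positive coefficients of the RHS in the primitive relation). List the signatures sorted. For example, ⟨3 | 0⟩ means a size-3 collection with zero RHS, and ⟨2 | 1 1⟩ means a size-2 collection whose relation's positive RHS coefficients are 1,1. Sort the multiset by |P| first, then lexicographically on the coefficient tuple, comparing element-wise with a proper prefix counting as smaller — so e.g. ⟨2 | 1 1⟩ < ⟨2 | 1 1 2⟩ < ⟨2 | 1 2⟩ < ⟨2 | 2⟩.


7 minimal non-faces of Δ(Σ) (on 7 rays):

  • {2,4}:  v_{2} + v_{4} = 0 ; sig = ⟨2 | 0⟩
  • {0,5}:  v_{0} + v_{5} = v_{1} ; sig = ⟨2 | 1⟩
  • {1,3}:  v_{1} + v_{3} = v_{4} ; sig = ⟨2 | 1⟩
  • {2,6}:  v_{2} + v_{6} = v_{0} + v_{3} ; sig = ⟨2 | 1 1⟩
  • {1,6}:  v_{1} + v_{6} = v_{0} + 2·v_{4} ; sig = ⟨2 | 1 2⟩
  • {5,6}:  v_{5} + v_{6} = 2·v_{4} ; sig = ⟨2 | 2⟩
  • {0,3,4}:  v_{0} + v_{3} + v_{4} = v_{6} ; sig = ⟨3 | 1⟩

Sorted signature multiset PRS(X):
    |P|=2: 6 collections, coeffs (), (1), (1), (1,1), (1,2), (2)
    |P|=3: 1 collection, coeffs (1)


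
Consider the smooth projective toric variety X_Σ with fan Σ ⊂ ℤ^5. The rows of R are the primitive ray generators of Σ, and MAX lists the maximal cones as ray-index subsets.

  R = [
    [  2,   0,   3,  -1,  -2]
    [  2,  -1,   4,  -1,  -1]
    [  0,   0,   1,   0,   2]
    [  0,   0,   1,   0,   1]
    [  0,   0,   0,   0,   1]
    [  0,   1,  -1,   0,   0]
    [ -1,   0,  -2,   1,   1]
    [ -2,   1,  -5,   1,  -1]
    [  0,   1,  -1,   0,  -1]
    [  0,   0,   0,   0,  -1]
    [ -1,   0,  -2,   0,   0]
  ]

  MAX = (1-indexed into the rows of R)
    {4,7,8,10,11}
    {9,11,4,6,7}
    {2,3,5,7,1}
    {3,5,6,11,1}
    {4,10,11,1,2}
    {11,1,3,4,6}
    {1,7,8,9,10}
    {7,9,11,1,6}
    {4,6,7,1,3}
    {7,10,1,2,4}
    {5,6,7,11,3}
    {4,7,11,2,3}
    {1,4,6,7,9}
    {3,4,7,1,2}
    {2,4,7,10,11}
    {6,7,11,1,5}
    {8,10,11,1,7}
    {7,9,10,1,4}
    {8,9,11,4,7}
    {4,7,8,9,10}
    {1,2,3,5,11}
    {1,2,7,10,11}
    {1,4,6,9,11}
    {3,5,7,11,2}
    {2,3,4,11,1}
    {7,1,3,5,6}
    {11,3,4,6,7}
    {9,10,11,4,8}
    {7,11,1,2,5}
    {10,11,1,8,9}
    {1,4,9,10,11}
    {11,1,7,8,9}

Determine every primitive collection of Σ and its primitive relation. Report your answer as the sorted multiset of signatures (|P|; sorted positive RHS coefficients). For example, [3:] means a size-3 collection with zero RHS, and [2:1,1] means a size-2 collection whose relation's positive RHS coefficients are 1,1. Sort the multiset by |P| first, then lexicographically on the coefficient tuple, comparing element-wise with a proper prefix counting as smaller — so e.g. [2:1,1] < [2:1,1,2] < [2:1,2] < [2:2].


|primitive collections| = 16. Relations:

  P = {5,10}:  v_{5} + v_{10} = 0  ⟹  sig = [2:]
  P = {2,9}:  v_{2} + v_{9} = v_{1}  ⟹  sig = [2:1]
  P = {3,10}:  v_{3} + v_{10} = v_{4}  ⟹  sig = [2:1]
  P = {4,5}:  v_{4} + v_{5} = v_{3}  ⟹  sig = [2:1]
  P = {5,9}:  v_{5} + v_{9} = v_{6}  ⟹  sig = [2:1]
  P = {6,10}:  v_{6} + v_{10} = v_{9}  ⟹  sig = [2:1]
  P = {2,6}:  v_{2} + v_{6} = v_{1} + v_{5}  ⟹  sig = [2:1,1]
  P = {3,9}:  v_{3} + v_{9} = v_{4} + v_{6}  ⟹  sig = [2:1,1]
  P = {5,8}:  v_{5} + v_{8} = v_{7} + v_{9} + v_{11}  ⟹  sig = [2:1,1,1]
  P = {2,8}:  v_{2} + v_{8} = v_{1} + v_{7} + v_{10} + v_{11}  ⟹  sig = [2:1,1,1,1]
  P = {3,8}:  v_{3} + v_{8} = v_{4} + v_{7} + v_{9} + v_{11}  ⟹  sig = [2:1,1,1,1]
  P = {6,8}:  v_{6} + v_{8} = v_{7} + 2·v_{9} + v_{11}  ⟹  sig = [2:1,1,2]
  P = {1,4,8}:  v_{1} + v_{4} + v_{8} = v_{9} + v_{10}  ⟹  sig = [3:1,1]
  P = {1,4,7,11}:  v_{1} + v_{4} + v_{7} + v_{11} = 0  ⟹  sig = [4:]
  P = {1,3,7,11}:  v_{1} + v_{3} + v_{7} + v_{11} = v_{5}  ⟹  sig = [4:1]
  P = {7,9,10,11}:  v_{7} + v_{9} + v_{10} + v_{11} = v_{8}  ⟹  sig = [4:1]

so the primitive-relation signature multiset is
[[2:], [2:1], [2:1], [2:1], [2:1], [2:1], [2:1,1], [2:1,1], [2:1,1,1], [2:1,1,1,1], [2:1,1,1,1], [2:1,1,2], [3:1,1], [4:], [4:1], [4:1]]


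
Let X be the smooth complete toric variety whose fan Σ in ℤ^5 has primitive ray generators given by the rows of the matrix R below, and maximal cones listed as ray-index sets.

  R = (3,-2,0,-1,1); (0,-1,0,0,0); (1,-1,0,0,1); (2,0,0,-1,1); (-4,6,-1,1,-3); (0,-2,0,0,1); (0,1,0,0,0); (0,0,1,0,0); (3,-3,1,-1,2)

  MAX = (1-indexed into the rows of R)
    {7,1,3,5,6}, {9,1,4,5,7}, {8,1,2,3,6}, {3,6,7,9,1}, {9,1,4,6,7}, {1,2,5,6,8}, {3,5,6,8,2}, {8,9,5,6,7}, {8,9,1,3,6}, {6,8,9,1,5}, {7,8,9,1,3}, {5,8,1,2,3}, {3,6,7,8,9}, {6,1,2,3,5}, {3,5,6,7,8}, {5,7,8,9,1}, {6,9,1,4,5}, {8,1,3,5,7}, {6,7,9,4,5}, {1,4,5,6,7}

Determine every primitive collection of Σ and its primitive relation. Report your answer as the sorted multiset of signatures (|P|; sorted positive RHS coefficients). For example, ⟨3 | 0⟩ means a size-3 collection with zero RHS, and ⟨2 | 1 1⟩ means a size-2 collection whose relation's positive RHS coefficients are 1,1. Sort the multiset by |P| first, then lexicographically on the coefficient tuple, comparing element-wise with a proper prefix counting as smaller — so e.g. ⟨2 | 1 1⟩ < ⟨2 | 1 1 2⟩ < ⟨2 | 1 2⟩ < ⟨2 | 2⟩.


Σ has 9 primitive collections:

  P = {2,7}:  v_{2} + v_{7} = 0  ⟹  sig = ⟨2 | 0⟩
  P = {2,9}:  v_{2} + v_{9} = v_{1} + v_{6} + v_{8}  ⟹  sig = ⟨2 | 1 1 1⟩
  P = {2,4}:  v_{2} + v_{4} = v_{1} + v_{5} + v_{6} + v_{9}  ⟹  sig = ⟨2 | 1 1 1 1⟩
  P = {3,4}:  v_{3} + v_{4} = v_{1} + v_{6} + 3·v_{7}  ⟹  sig = ⟨2 | 1 1 3⟩
  P = {4,8}:  v_{4} + v_{8} = v_{5} + 2·v_{9}  ⟹  sig = ⟨2 | 1 2⟩
  P = {3,5,9}:  v_{3} + v_{5} + v_{9} = 2·v_{7}  ⟹  sig = ⟨3 | 2⟩
  P = {1,6,7,8}:  v_{1} + v_{6} + v_{7} + v_{8} = v_{9}  ⟹  sig = ⟨4 | 1⟩
  P = {1,3,5,6,8}:  v_{1} + v_{3} + v_{5} + v_{6} + v_{8} = v_{7}  ⟹  sig = ⟨5 | 1⟩
  P = {1,5,6,7,9}:  v_{1} + v_{5} + v_{6} + v_{7} + v_{9} = v_{4}  ⟹  sig = ⟨5 | 1⟩

so the primitive-relation signature multiset is
[⟨2 | 0⟩, ⟨2 | 1 1 1⟩, ⟨2 | 1 1 1 1⟩, ⟨2 | 1 1 3⟩, ⟨2 | 1 2⟩, ⟨3 | 2⟩, ⟨4 | 1⟩, ⟨5 | 1⟩, ⟨5 | 1⟩]


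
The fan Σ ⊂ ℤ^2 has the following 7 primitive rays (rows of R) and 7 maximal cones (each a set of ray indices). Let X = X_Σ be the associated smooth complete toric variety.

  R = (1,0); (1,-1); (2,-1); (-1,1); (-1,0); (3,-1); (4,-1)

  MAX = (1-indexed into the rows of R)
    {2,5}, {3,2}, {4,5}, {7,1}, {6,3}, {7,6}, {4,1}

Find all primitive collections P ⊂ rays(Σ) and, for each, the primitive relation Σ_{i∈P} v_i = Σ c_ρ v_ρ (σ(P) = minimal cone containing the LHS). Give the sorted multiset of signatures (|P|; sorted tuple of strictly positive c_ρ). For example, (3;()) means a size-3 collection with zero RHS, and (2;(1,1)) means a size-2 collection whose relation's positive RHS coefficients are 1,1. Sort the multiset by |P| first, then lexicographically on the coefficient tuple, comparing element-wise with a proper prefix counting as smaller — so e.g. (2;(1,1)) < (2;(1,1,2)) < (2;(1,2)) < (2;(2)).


Primitive collections (14):

  P = {1,5}:  v_{1} + v_{5} = 0  ⇒ sig = (2;())
  P = {2,4}:  v_{2} + v_{4} = 0  ⇒ sig = (2;())
  P = {1,2}:  v_{1} + v_{2} = v_{3}  ⇒ sig = (2;(1))
  P = {1,3}:  v_{1} + v_{3} = v_{6}  ⇒ sig = (2;(1))
  P = {1,6}:  v_{1} + v_{6} = v_{7}  ⇒ sig = (2;(1))
  P = {3,4}:  v_{3} + v_{4} = v_{1}  ⇒ sig = (2;(1))
  P = {3,5}:  v_{3} + v_{5} = v_{2}  ⇒ sig = (2;(1))
  P = {5,6}:  v_{5} + v_{6} = v_{3}  ⇒ sig = (2;(1))
  P = {5,7}:  v_{5} + v_{7} = v_{6}  ⇒ sig = (2;(1))
  P = {2,7}:  v_{2} + v_{7} = v_{3} + v_{6}  ⇒ sig = (2;(1,1))
  P = {2,6}:  v_{2} + v_{6} = 2·v_{3}  ⇒ sig = (2;(2))
  P = {3,7}:  v_{3} + v_{7} = 2·v_{6}  ⇒ sig = (2;(2))
  P = {4,6}:  v_{4} + v_{6} = 2·v_{1}  ⇒ sig = (2;(2))
  P = {4,7}:  v_{4} + v_{7} = 3·v_{1}  ⇒ sig = (2;(3))

Hence PRS(X_Σ) =
    (2;())
    (2;())
    (2;(1))
    (2;(1))
    (2;(1))
    (2;(1))
    (2;(1))
    (2;(1))
    (2;(1))
    (2;(1,1))
    (2;(2))
    (2;(2))
    (2;(2))
    (2;(3))


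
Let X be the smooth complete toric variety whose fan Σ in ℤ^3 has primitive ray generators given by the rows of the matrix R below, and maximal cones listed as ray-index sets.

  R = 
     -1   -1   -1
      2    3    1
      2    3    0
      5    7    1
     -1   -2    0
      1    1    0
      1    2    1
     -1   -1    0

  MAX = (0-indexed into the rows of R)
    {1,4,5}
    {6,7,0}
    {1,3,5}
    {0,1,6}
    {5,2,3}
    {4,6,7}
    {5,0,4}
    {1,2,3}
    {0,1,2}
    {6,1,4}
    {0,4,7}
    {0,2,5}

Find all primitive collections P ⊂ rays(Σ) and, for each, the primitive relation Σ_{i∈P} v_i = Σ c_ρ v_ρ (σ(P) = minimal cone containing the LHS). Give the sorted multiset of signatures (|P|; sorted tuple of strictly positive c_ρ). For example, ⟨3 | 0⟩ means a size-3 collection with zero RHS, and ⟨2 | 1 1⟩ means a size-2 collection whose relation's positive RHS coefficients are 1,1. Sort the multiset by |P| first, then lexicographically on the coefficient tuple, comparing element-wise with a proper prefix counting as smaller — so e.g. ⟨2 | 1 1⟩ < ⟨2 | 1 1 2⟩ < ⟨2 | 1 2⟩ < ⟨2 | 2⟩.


Minimal non-faces — 14 found among 8 rays, 12 max cones:

  • {5,7}:  v_{5} + v_{7} = 0  so sig = ⟨2 | 0⟩
  • {1,7}:  v_{1} + v_{7} = v_{6}  so sig = ⟨2 | 1⟩
  • {2,4}:  v_{2} + v_{4} = v_{5}  so sig = ⟨2 | 1⟩
  • {5,6}:  v_{5} + v_{6} = v_{1}  so sig = ⟨2 | 1⟩
  • {2,7}:  v_{2} + v_{7} = v_{0} + v_{1}  so sig = ⟨2 | 1 1⟩
  • {3,7}:  v_{3} + v_{7} = v_{1} + v_{2}  so sig = ⟨2 | 1 1⟩
  • {2,6}:  v_{2} + v_{6} = v_{0} + 2·v_{1}  so sig = ⟨2 | 1 2⟩
  • {3,4}:  v_{3} + v_{4} = v_{1} + 2·v_{5}  so sig = ⟨2 | 1 2⟩
  • {3,6}:  v_{3} + v_{6} = 2·v_{1} + v_{2}  so sig = ⟨2 | 1 2⟩
  • {0,3}:  v_{0} + v_{3} = 2·v_{2}  so sig = ⟨2 | 2⟩
  • {0,1,4}:  v_{0} + v_{1} + v_{4} = 0  so sig = ⟨3 | 0⟩
  • {0,1,5}:  v_{0} + v_{1} + v_{5} = v_{2}  so sig = ⟨3 | 1⟩
  • {0,4,6}:  v_{0} + v_{4} + v_{6} = v_{7}  so sig = ⟨3 | 1⟩
  • {1,2,5}:  v_{1} + v_{2} + v_{5} = v_{3}  so sig = ⟨3 | 1⟩

Signatures (|P|; sorted positive RHS coefficients), sorted:
    |P|=2: 10 collections, coeffs (), (1), (1), (1), (1,1), (1,1), (1,2), (1,2), (1,2), (2)
    |P|=3: 4 collections, coeffs (), (1), (1), (1)


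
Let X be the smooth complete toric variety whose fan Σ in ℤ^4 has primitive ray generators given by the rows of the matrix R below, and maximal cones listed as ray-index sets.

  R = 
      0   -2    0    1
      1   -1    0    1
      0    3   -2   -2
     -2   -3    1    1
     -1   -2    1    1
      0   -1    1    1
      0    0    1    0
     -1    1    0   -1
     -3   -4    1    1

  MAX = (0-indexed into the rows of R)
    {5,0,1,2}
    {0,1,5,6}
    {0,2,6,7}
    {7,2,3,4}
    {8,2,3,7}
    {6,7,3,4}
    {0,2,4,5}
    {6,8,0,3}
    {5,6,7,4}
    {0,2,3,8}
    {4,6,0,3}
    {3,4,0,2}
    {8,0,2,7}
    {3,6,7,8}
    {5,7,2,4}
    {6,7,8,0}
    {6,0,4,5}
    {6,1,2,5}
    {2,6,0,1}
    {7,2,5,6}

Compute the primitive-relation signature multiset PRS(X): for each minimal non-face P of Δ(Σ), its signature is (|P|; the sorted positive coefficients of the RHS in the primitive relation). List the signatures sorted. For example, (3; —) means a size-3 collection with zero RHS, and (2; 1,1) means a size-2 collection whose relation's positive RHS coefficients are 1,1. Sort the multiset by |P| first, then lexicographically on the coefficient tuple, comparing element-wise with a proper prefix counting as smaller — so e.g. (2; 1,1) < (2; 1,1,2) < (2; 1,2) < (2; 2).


14 minimal non-faces of Δ(Σ) (on 9 rays):

  {1,7}:  v_{1} + v_{7} = 0 — sig = (2; —)
  {1,3}:  v_{1} + v_{3} = v_{0} + v_{4} — sig = (2; 1,1)
  {1,4}:  v_{1} + v_{4} = v_{0} + v_{5} — sig = (2; 1,1)
  {1,8}:  v_{1} + v_{8} = v_{0} + v_{3} — sig = (2; 1,1)
  {5,8}:  v_{5} + v_{8} = v_{3} + v_{4} — sig = (2; 1,1)
  {3,5}:  v_{3} + v_{5} = 2·v_{4} — sig = (2; 2)
  {4,8}:  v_{4} + v_{8} = 2·v_{3} — sig = (2; 2)
  {0,3,7}:  v_{0} + v_{3} + v_{7} = v_{8} — sig = (3; 1)
  {0,4,7}:  v_{0} + v_{4} + v_{7} = v_{3} — sig = (3; 1)
  {0,5,7}:  v_{0} + v_{5} + v_{7} = v_{4} — sig = (3; 1)
  {2,4,6}:  v_{2} + v_{4} + v_{6} = v_{7} — sig = (3; 1)
  {2,3,6}:  v_{2} + v_{3} + v_{6} = v_{0} + 2·v_{7} — sig = (3; 1,2)
  {2,6,8}:  v_{2} + v_{6} + v_{8} = 2·v_{0} + 3·v_{7} — sig = (3; 2,3)
  {0,2,5,6}:  v_{0} + v_{2} + v_{5} + v_{6} = 0 — sig = (4; —)

so the primitive-relation signature multiset is
    (2; —)
    (2; 1,1)
    (2; 1,1)
    (2; 1,1)
    (2; 1,1)
    (2; 2)
    (2; 2)
    (3; 1)
    (3; 1)
    (3; 1)
    (3; 1)
    (3; 1,2)
    (3; 2,3)
    (4; —)


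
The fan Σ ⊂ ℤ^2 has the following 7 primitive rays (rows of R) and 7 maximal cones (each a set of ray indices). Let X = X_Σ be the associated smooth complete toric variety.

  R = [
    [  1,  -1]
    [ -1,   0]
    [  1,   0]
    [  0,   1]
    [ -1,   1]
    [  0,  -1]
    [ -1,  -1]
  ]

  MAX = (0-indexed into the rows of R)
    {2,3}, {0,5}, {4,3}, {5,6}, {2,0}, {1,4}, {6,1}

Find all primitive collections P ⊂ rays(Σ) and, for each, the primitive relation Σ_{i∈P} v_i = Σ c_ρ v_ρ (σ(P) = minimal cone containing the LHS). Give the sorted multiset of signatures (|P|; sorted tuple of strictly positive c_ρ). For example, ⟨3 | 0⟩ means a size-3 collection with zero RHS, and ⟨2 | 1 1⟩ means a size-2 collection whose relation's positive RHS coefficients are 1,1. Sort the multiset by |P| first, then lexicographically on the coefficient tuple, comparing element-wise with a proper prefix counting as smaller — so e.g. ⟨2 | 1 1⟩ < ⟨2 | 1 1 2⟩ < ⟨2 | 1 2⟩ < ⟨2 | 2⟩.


The 14 primitive collections of Σ (r=7, n=2):

  • {0,4}:  v_{0} + v_{4} = 0  →  sig = ⟨2 | 0⟩
  • {1,2}:  v_{1} + v_{2} = 0  →  sig = ⟨2 | 0⟩
  • {3,5}:  v_{3} + v_{5} = 0  →  sig = ⟨2 | 0⟩
  • {0,1}:  v_{0} + v_{1} = v_{5}  →  sig = ⟨2 | 1⟩
  • {0,3}:  v_{0} + v_{3} = v_{2}  →  sig = ⟨2 | 1⟩
  • {1,3}:  v_{1} + v_{3} = v_{4}  →  sig = ⟨2 | 1⟩
  • {1,5}:  v_{1} + v_{5} = v_{6}  →  sig = ⟨2 | 1⟩
  • {2,4}:  v_{2} + v_{4} = v_{3}  →  sig = ⟨2 | 1⟩
  • {2,5}:  v_{2} + v_{5} = v_{0}  →  sig = ⟨2 | 1⟩
  • {2,6}:  v_{2} + v_{6} = v_{5}  →  sig = ⟨2 | 1⟩
  • {3,6}:  v_{3} + v_{6} = v_{1}  →  sig = ⟨2 | 1⟩
  • {4,5}:  v_{4} + v_{5} = v_{1}  →  sig = ⟨2 | 1⟩
  • {0,6}:  v_{0} + v_{6} = 2·v_{5}  →  sig = ⟨2 | 2⟩
  • {4,6}:  v_{4} + v_{6} = 2·v_{1}  →  sig = ⟨2 | 2⟩

Hence PRS(X_Σ) =
    ⟨2 | 0⟩
    ⟨2 | 0⟩
    ⟨2 | 0⟩
    ⟨2 | 1⟩
    ⟨2 | 1⟩
    ⟨2 | 1⟩
    ⟨2 | 1⟩
    ⟨2 | 1⟩
    ⟨2 | 1⟩
    ⟨2 | 1⟩
    ⟨2 | 1⟩
    ⟨2 | 1⟩
    ⟨2 | 2⟩
    ⟨2 | 2⟩


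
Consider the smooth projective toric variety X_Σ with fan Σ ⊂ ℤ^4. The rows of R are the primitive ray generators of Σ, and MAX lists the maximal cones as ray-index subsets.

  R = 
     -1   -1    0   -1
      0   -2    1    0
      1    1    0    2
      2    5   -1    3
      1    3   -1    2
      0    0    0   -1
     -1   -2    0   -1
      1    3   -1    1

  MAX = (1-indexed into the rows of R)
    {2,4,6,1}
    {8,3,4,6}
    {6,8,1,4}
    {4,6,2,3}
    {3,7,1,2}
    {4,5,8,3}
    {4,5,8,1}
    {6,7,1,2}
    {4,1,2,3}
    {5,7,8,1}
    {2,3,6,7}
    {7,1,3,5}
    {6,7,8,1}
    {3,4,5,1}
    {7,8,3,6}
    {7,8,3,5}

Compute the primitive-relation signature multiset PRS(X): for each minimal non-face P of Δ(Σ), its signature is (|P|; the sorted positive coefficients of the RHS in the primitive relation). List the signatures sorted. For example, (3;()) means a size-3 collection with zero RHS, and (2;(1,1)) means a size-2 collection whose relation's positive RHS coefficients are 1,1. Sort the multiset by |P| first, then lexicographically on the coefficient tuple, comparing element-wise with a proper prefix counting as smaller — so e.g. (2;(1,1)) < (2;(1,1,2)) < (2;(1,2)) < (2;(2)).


Σ has 6 primitive collections:

  {2,5}:  v_{2} + v_{5} = v_{3}  ⟹  sig = (2;(1))
  {4,7}:  v_{4} + v_{7} = v_{5}  ⟹  sig = (2;(1))
  {5,6}:  v_{5} + v_{6} = v_{8}  ⟹  sig = (2;(1))
  {2,8}:  v_{2} + v_{8} = v_{3} + v_{6}  ⟹  sig = (2;(1,1))
  {1,3,6}:  v_{1} + v_{3} + v_{6} = 0  ⟹  sig = (3;())
  {1,3,8}:  v_{1} + v_{3} + v_{8} = v_{5}  ⟹  sig = (3;(1))

Hence PRS(X_Σ) =
[(2;(1)), (2;(1)), (2;(1)), (2;(1,1)), (3;()), (3;(1))]


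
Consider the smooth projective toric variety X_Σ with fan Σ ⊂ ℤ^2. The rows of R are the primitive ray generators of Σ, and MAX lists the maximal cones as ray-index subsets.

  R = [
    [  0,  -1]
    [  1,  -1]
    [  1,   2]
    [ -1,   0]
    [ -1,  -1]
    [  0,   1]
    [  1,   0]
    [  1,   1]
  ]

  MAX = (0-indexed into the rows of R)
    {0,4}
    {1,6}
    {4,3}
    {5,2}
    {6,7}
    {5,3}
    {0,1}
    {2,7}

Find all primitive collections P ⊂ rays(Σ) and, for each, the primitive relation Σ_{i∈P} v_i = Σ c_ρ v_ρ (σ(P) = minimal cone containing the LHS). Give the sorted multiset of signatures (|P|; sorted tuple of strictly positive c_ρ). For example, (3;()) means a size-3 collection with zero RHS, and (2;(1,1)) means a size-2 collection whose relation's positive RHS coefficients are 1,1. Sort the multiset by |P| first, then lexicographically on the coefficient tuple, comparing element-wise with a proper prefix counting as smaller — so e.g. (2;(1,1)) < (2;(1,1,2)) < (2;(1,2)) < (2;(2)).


20 minimal non-faces of Δ(Σ) (on 8 rays):

  {0,5}:  v_{0} + v_{5} = 0 — sig = (2;())
  {3,6}:  v_{3} + v_{6} = 0 — sig = (2;())
  {4,7}:  v_{4} + v_{7} = 0 — sig = (2;())
  {0,2}:  v_{0} + v_{2} = v_{7} — sig = (2;(1))
  {0,3}:  v_{0} + v_{3} = v_{4} — sig = (2;(1))
  {0,6}:  v_{0} + v_{6} = v_{1} — sig = (2;(1))
  {0,7}:  v_{0} + v_{7} = v_{6} — sig = (2;(1))
  {1,3}:  v_{1} + v_{3} = v_{0} — sig = (2;(1))
  {1,5}:  v_{1} + v_{5} = v_{6} — sig = (2;(1))
  {2,4}:  v_{2} + v_{4} = v_{5} — sig = (2;(1))
  {3,7}:  v_{3} + v_{7} = v_{5} — sig = (2;(1))
  {4,5}:  v_{4} + v_{5} = v_{3} — sig = (2;(1))
  {4,6}:  v_{4} + v_{6} = v_{0} — sig = (2;(1))
  {5,6}:  v_{5} + v_{6} = v_{7} — sig = (2;(1))
  {5,7}:  v_{5} + v_{7} = v_{2} — sig = (2;(1))
  {1,2}:  v_{1} + v_{2} = v_{6} + v_{7} — sig = (2;(1,1))
  {1,4}:  v_{1} + v_{4} = 2·v_{0} — sig = (2;(2))
  {1,7}:  v_{1} + v_{7} = 2·v_{6} — sig = (2;(2))
  {2,3}:  v_{2} + v_{3} = 2·v_{5} — sig = (2;(2))
  {2,6}:  v_{2} + v_{6} = 2·v_{7} — sig = (2;(2))

so the primitive-relation signature multiset is
{ (2;()) ×3,  (2;(1)) ×12,  (2;(1,1)),  (2;(2)) ×4 }
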